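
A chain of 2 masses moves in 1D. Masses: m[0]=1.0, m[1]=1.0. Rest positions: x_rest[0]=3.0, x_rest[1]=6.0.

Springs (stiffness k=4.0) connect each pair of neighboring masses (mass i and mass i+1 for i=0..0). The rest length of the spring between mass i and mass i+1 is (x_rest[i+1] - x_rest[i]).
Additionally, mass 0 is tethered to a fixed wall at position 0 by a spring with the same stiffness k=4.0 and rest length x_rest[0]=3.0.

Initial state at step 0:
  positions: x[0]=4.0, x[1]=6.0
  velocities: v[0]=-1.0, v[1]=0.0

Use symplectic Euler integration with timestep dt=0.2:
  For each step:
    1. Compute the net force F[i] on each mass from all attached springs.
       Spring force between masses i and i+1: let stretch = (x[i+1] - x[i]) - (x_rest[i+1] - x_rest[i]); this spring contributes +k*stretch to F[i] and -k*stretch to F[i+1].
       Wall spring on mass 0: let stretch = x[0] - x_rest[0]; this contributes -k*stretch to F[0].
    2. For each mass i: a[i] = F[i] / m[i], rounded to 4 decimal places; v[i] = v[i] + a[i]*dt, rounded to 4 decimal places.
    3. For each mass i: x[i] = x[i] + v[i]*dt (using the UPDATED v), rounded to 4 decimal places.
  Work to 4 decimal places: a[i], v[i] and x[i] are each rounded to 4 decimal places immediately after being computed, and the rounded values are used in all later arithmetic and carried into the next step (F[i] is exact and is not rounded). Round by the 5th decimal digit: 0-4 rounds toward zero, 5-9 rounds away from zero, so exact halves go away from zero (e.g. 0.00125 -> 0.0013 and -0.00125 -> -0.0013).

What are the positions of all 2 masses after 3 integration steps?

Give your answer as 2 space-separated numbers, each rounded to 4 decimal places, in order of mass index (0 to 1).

Answer: 2.2972 6.4961

Derivation:
Step 0: x=[4.0000 6.0000] v=[-1.0000 0.0000]
Step 1: x=[3.4800 6.1600] v=[-2.6000 0.8000]
Step 2: x=[2.8320 6.3712] v=[-3.2400 1.0560]
Step 3: x=[2.2972 6.4961] v=[-2.6742 0.6246]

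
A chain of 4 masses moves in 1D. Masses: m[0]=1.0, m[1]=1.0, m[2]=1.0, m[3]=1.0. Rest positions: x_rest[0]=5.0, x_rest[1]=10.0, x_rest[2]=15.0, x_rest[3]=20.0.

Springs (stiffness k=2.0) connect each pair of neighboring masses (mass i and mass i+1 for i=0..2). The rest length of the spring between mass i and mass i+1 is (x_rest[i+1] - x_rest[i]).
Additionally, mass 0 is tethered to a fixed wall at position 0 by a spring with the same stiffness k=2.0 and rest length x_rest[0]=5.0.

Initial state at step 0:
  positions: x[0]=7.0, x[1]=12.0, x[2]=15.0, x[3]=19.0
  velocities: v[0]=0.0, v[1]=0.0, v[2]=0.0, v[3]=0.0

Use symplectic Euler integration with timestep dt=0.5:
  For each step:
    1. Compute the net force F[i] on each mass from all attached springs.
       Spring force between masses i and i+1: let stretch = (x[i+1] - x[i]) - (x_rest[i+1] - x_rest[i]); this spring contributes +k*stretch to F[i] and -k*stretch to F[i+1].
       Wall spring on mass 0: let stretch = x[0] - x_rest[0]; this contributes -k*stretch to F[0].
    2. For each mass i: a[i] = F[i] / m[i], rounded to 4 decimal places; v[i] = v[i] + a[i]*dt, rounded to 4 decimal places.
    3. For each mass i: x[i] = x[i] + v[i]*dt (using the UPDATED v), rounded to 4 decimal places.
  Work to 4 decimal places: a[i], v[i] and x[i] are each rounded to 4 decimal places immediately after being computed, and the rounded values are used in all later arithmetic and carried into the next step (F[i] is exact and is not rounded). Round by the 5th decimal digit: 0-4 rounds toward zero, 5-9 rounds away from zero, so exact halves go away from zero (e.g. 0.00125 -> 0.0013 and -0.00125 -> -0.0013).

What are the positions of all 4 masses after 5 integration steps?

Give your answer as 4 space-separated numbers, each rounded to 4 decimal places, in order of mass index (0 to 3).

Answer: 4.1875 8.7188 14.8125 21.5000

Derivation:
Step 0: x=[7.0000 12.0000 15.0000 19.0000] v=[0.0000 0.0000 0.0000 0.0000]
Step 1: x=[6.0000 11.0000 15.5000 19.5000] v=[-2.0000 -2.0000 1.0000 1.0000]
Step 2: x=[4.5000 9.7500 15.7500 20.5000] v=[-3.0000 -2.5000 0.5000 2.0000]
Step 3: x=[3.3750 8.8750 15.3750 21.6250] v=[-2.2500 -1.7500 -0.7500 2.2500]
Step 4: x=[3.3125 8.5000 14.8750 22.1250] v=[-0.1250 -0.7500 -1.0000 1.0000]
Step 5: x=[4.1875 8.7188 14.8125 21.5000] v=[1.7500 0.4375 -0.1250 -1.2500]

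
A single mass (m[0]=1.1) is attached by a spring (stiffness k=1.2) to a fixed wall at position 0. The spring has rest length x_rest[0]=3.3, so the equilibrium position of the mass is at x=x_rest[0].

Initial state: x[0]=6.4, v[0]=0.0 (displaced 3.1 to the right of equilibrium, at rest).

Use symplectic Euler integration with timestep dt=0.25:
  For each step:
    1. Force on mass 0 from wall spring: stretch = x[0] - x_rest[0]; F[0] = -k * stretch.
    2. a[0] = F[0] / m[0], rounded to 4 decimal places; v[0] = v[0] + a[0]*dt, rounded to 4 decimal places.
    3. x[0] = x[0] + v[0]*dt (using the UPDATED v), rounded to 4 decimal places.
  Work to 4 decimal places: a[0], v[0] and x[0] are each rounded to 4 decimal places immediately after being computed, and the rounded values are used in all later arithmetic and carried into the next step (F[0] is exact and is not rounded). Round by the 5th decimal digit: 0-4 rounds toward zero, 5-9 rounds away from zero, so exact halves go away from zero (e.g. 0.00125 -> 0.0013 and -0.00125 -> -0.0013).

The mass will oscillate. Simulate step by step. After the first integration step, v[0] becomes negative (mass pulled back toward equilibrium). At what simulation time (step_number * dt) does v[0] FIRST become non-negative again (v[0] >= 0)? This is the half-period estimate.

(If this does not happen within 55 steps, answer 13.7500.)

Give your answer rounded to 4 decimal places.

Step 0: x=[6.4000] v=[0.0000]
Step 1: x=[6.1886] v=[-0.8455]
Step 2: x=[5.7803] v=[-1.6333]
Step 3: x=[5.2029] v=[-2.3098]
Step 4: x=[4.4957] v=[-2.8288]
Step 5: x=[3.7070] v=[-3.1549]
Step 6: x=[2.8905] v=[-3.2659]
Step 7: x=[2.1020] v=[-3.1542]
Step 8: x=[1.3951] v=[-2.8275]
Step 9: x=[0.8181] v=[-2.3080]
Step 10: x=[0.4103] v=[-1.6311]
Step 11: x=[0.1996] v=[-0.8430]
Step 12: x=[0.2003] v=[0.0026]
First v>=0 after going negative at step 12, time=3.0000

Answer: 3.0000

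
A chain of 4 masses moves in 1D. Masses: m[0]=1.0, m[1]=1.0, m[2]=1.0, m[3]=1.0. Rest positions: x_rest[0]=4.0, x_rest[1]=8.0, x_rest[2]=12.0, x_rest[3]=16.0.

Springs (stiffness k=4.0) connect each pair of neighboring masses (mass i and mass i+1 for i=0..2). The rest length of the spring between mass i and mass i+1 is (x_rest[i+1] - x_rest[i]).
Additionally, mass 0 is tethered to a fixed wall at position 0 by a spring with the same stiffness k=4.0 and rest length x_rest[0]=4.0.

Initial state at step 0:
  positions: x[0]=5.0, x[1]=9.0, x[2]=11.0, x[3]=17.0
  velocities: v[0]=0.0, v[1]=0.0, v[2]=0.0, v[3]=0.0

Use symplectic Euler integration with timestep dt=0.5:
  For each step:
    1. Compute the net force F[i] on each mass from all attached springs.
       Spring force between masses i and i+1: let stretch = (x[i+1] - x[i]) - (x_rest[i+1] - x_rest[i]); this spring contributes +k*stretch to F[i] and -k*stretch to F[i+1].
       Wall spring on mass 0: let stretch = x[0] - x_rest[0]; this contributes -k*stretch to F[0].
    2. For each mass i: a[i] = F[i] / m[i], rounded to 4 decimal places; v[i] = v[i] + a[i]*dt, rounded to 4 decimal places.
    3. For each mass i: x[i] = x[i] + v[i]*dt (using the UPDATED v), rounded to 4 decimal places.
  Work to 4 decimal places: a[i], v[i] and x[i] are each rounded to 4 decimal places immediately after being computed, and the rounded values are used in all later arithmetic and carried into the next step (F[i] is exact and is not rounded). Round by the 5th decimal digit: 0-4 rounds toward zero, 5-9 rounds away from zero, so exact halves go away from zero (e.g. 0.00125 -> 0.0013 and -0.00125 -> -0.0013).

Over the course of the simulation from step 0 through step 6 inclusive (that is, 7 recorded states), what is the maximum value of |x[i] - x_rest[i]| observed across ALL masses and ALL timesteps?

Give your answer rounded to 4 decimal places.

Answer: 3.0000

Derivation:
Step 0: x=[5.0000 9.0000 11.0000 17.0000] v=[0.0000 0.0000 0.0000 0.0000]
Step 1: x=[4.0000 7.0000 15.0000 15.0000] v=[-2.0000 -4.0000 8.0000 -4.0000]
Step 2: x=[2.0000 10.0000 11.0000 17.0000] v=[-4.0000 6.0000 -8.0000 4.0000]
Step 3: x=[6.0000 6.0000 12.0000 17.0000] v=[8.0000 -8.0000 2.0000 0.0000]
Step 4: x=[4.0000 8.0000 12.0000 16.0000] v=[-4.0000 4.0000 0.0000 -2.0000]
Step 5: x=[2.0000 10.0000 12.0000 15.0000] v=[-4.0000 4.0000 0.0000 -2.0000]
Step 6: x=[6.0000 6.0000 13.0000 15.0000] v=[8.0000 -8.0000 2.0000 0.0000]
Max displacement = 3.0000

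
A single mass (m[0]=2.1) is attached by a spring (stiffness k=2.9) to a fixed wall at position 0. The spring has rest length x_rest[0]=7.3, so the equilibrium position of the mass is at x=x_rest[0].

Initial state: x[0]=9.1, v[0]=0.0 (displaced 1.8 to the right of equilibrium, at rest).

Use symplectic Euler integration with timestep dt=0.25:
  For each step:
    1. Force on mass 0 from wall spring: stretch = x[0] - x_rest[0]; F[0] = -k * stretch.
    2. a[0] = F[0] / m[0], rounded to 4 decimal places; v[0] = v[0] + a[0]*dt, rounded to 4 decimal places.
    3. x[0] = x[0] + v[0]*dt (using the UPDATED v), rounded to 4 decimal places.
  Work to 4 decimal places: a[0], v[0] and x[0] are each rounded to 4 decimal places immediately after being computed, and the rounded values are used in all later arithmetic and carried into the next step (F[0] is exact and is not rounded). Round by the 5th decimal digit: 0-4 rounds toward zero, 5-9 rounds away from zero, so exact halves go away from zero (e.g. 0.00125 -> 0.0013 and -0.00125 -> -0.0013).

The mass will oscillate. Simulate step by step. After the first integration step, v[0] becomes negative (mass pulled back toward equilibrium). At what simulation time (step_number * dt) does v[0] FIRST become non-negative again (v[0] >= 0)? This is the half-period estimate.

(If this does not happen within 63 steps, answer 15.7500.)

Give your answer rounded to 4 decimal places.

Step 0: x=[9.1000] v=[0.0000]
Step 1: x=[8.9447] v=[-0.6214]
Step 2: x=[8.6474] v=[-1.1892]
Step 3: x=[8.2338] v=[-1.6544]
Step 4: x=[7.7396] v=[-1.9768]
Step 5: x=[7.2075] v=[-2.1286]
Step 6: x=[6.6833] v=[-2.0967]
Step 7: x=[6.2124] v=[-1.8838]
Step 8: x=[5.8353] v=[-1.5083]
Step 9: x=[5.5847] v=[-1.0026]
Step 10: x=[5.4821] v=[-0.4104]
Step 11: x=[5.5364] v=[0.2172]
First v>=0 after going negative at step 11, time=2.7500

Answer: 2.7500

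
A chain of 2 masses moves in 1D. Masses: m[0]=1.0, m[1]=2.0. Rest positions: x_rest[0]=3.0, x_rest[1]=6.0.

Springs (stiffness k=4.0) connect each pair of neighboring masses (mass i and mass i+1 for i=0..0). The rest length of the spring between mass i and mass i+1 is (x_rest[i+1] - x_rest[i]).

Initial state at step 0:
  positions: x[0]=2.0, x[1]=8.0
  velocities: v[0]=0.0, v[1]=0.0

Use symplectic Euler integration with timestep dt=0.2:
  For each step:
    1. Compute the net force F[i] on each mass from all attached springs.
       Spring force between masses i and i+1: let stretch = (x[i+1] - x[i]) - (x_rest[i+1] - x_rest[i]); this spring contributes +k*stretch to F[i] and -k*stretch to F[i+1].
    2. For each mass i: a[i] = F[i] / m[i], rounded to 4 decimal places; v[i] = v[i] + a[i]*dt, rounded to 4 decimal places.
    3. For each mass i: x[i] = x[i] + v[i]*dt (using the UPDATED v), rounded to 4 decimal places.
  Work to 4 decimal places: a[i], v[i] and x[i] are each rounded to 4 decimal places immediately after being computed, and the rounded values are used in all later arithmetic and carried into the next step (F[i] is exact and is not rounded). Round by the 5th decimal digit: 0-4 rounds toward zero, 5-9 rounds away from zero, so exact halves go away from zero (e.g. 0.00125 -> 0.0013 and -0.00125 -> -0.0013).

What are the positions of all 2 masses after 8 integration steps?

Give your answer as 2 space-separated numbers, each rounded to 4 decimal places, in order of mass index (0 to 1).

Step 0: x=[2.0000 8.0000] v=[0.0000 0.0000]
Step 1: x=[2.4800 7.7600] v=[2.4000 -1.2000]
Step 2: x=[3.3248 7.3376] v=[4.2240 -2.1120]
Step 3: x=[4.3316 6.8342] v=[5.0342 -2.5171]
Step 4: x=[5.2589 6.3706] v=[4.6363 -2.3181]
Step 5: x=[5.8840 6.0580] v=[3.1257 -1.5628]
Step 6: x=[6.0570 5.9715] v=[0.8649 -0.4324]
Step 7: x=[5.7363 6.1319] v=[-1.6035 0.8018]
Step 8: x=[4.9989 6.5006] v=[-3.6870 1.8436]

Answer: 4.9989 6.5006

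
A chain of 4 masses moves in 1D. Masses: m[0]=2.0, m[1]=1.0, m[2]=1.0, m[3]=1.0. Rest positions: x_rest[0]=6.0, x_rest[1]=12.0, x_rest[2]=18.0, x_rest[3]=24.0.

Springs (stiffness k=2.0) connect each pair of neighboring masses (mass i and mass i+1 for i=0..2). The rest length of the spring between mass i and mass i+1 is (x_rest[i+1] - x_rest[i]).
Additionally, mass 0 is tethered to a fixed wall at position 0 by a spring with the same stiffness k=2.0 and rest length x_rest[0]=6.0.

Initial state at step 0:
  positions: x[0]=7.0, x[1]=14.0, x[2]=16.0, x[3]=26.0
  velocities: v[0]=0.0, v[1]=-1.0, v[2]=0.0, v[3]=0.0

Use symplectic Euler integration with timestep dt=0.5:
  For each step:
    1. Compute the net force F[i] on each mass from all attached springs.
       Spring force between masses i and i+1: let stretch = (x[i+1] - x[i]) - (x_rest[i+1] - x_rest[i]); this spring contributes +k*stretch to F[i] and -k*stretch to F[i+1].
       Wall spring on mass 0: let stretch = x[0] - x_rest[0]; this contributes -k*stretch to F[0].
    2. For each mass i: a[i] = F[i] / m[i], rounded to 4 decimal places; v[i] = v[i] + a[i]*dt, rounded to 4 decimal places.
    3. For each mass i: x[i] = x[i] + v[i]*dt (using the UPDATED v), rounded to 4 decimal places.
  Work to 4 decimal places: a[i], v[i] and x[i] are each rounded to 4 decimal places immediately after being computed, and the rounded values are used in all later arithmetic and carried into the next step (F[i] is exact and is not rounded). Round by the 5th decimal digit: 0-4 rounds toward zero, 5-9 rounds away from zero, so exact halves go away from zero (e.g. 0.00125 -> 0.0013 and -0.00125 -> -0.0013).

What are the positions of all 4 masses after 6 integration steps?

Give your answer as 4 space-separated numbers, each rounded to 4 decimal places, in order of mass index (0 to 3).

Answer: 6.4805 8.1173 19.7423 23.3282

Derivation:
Step 0: x=[7.0000 14.0000 16.0000 26.0000] v=[0.0000 -1.0000 0.0000 0.0000]
Step 1: x=[7.0000 11.0000 20.0000 24.0000] v=[0.0000 -6.0000 8.0000 -4.0000]
Step 2: x=[6.2500 10.5000 21.5000 23.0000] v=[-1.5000 -1.0000 3.0000 -2.0000]
Step 3: x=[5.0000 13.3750 18.2500 24.2500] v=[-2.5000 5.7500 -6.5000 2.5000]
Step 4: x=[4.5938 14.5000 15.5625 25.5000] v=[-0.8125 2.2500 -5.3750 2.5000]
Step 5: x=[5.5157 11.2032 17.3125 24.7813] v=[1.8437 -6.5937 3.5000 -1.4375]
Step 6: x=[6.4805 8.1173 19.7423 23.3282] v=[1.9296 -6.1719 4.8595 -2.9063]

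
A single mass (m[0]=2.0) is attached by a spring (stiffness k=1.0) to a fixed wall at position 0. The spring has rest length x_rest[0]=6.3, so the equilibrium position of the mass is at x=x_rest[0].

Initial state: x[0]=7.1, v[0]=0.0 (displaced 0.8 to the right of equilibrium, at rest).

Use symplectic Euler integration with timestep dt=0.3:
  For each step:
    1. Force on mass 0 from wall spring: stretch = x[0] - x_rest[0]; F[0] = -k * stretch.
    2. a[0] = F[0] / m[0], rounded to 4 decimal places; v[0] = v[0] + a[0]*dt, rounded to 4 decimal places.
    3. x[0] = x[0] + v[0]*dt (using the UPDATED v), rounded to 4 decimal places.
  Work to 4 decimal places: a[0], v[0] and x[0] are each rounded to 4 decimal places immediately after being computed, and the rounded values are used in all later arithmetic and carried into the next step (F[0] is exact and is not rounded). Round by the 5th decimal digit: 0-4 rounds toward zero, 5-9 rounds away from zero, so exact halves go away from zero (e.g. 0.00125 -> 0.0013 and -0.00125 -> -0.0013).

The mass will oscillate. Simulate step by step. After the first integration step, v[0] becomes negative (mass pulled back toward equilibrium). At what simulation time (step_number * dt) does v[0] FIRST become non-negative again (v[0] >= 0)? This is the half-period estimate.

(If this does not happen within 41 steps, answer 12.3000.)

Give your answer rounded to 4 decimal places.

Answer: 4.5000

Derivation:
Step 0: x=[7.1000] v=[0.0000]
Step 1: x=[7.0640] v=[-0.1200]
Step 2: x=[6.9936] v=[-0.2346]
Step 3: x=[6.8920] v=[-0.3386]
Step 4: x=[6.7638] v=[-0.4274]
Step 5: x=[6.6147] v=[-0.4970]
Step 6: x=[6.4514] v=[-0.5442]
Step 7: x=[6.2813] v=[-0.5669]
Step 8: x=[6.1121] v=[-0.5641]
Step 9: x=[5.9513] v=[-0.5359]
Step 10: x=[5.8062] v=[-0.4836]
Step 11: x=[5.6834] v=[-0.4095]
Step 12: x=[5.5883] v=[-0.3170]
Step 13: x=[5.5252] v=[-0.2102]
Step 14: x=[5.4970] v=[-0.0940]
Step 15: x=[5.5050] v=[0.0265]
First v>=0 after going negative at step 15, time=4.5000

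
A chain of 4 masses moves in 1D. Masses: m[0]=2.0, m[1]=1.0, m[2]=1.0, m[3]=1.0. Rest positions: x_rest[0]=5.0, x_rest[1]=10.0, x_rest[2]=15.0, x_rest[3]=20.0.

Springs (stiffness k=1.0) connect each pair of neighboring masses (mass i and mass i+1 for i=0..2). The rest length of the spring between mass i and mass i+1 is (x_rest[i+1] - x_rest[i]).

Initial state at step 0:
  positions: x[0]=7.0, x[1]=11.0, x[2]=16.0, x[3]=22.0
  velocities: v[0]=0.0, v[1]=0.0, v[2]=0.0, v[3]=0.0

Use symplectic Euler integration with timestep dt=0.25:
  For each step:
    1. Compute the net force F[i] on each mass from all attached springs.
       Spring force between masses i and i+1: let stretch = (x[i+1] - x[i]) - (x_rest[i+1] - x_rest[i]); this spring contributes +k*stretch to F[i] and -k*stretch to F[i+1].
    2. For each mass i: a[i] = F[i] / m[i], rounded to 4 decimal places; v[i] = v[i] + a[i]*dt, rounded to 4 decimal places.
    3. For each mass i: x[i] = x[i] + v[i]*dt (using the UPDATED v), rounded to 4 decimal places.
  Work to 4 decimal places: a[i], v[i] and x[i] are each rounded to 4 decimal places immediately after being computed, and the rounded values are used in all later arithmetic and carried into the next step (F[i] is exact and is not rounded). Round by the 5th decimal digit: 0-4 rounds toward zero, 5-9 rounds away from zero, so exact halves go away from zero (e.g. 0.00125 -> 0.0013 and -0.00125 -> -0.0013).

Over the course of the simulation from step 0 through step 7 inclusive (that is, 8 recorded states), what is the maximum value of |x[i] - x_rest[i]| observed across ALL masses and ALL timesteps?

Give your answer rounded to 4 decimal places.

Answer: 2.1007

Derivation:
Step 0: x=[7.0000 11.0000 16.0000 22.0000] v=[0.0000 0.0000 0.0000 0.0000]
Step 1: x=[6.9688 11.0625 16.0625 21.9375] v=[-0.1250 0.2500 0.2500 -0.2500]
Step 2: x=[6.9092 11.1817 16.1797 21.8203] v=[-0.2383 0.4766 0.4688 -0.4688]
Step 3: x=[6.8269 11.3462 16.3371 21.6631] v=[-0.3293 0.6580 0.6295 -0.6290]
Step 4: x=[6.7296 11.5402 16.5154 21.4855] v=[-0.3894 0.7759 0.7133 -0.7105]
Step 5: x=[6.6263 11.7445 16.6934 21.3098] v=[-0.4131 0.8171 0.7120 -0.7030]
Step 6: x=[6.5267 11.9382 16.8506 21.1580] v=[-0.3983 0.7748 0.6289 -0.6071]
Step 7: x=[6.4400 12.1007 16.9700 21.0495] v=[-0.3469 0.6500 0.4777 -0.4340]
Max displacement = 2.1007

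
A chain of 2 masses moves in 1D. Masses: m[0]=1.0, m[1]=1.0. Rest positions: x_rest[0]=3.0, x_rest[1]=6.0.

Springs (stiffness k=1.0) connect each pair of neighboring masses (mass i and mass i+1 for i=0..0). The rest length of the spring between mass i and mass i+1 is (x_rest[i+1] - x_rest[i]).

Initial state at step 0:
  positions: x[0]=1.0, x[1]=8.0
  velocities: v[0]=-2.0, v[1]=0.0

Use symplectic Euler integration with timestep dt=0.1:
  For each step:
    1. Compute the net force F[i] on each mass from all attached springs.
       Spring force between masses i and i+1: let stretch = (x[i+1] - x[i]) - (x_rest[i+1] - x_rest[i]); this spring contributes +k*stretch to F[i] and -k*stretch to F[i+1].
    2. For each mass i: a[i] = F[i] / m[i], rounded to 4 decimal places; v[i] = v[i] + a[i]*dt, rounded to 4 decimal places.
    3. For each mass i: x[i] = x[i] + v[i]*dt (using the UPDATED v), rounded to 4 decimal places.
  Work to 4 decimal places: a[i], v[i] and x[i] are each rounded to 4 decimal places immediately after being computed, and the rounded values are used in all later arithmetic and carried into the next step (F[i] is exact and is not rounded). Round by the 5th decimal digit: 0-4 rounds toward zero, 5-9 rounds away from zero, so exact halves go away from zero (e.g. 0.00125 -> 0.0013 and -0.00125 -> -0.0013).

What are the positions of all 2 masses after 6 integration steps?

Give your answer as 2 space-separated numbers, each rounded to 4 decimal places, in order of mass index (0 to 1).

Answer: 0.6531 7.1469

Derivation:
Step 0: x=[1.0000 8.0000] v=[-2.0000 0.0000]
Step 1: x=[0.8400 7.9600] v=[-1.6000 -0.4000]
Step 2: x=[0.7212 7.8788] v=[-1.1880 -0.8120]
Step 3: x=[0.6440 7.7560] v=[-0.7722 -1.2278]
Step 4: x=[0.6079 7.5921] v=[-0.3610 -1.6390]
Step 5: x=[0.6116 7.3884] v=[0.0374 -2.0374]
Step 6: x=[0.6531 7.1469] v=[0.4151 -2.4151]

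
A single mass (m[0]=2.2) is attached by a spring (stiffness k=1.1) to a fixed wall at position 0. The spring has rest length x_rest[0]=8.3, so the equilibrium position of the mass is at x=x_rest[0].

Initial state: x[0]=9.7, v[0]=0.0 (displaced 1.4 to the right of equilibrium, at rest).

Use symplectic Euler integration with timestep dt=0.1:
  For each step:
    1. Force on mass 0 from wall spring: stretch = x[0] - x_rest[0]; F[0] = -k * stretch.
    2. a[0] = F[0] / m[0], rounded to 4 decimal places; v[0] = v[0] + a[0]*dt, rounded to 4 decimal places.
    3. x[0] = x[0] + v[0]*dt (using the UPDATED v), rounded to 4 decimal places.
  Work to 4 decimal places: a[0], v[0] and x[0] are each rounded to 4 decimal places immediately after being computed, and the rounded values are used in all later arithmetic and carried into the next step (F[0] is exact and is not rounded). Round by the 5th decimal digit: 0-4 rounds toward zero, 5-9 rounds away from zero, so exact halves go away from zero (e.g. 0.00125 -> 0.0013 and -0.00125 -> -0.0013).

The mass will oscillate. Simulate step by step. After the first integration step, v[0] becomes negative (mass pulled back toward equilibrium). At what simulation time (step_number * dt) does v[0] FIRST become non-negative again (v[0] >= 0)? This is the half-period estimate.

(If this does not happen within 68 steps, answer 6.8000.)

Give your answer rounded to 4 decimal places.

Step 0: x=[9.7000] v=[0.0000]
Step 1: x=[9.6930] v=[-0.0700]
Step 2: x=[9.6790] v=[-0.1397]
Step 3: x=[9.6581] v=[-0.2087]
Step 4: x=[9.6304] v=[-0.2766]
Step 5: x=[9.5961] v=[-0.3431]
Step 6: x=[9.5553] v=[-0.4079]
Step 7: x=[9.5082] v=[-0.4707]
Step 8: x=[9.4551] v=[-0.5311]
Step 9: x=[9.3962] v=[-0.5889]
Step 10: x=[9.3318] v=[-0.6437]
Step 11: x=[9.2623] v=[-0.6953]
Step 12: x=[9.1880] v=[-0.7434]
Step 13: x=[9.1092] v=[-0.7878]
Step 14: x=[9.0264] v=[-0.8283]
Step 15: x=[8.9399] v=[-0.8646]
Step 16: x=[8.8502] v=[-0.8966]
Step 17: x=[8.7578] v=[-0.9241]
Step 18: x=[8.6631] v=[-0.9470]
Step 19: x=[8.5666] v=[-0.9652]
Step 20: x=[8.4688] v=[-0.9785]
Step 21: x=[8.3701] v=[-0.9869]
Step 22: x=[8.2711] v=[-0.9904]
Step 23: x=[8.1722] v=[-0.9890]
Step 24: x=[8.0739] v=[-0.9826]
Step 25: x=[7.9768] v=[-0.9713]
Step 26: x=[7.8813] v=[-0.9551]
Step 27: x=[7.7879] v=[-0.9342]
Step 28: x=[7.6970] v=[-0.9086]
Step 29: x=[7.6092] v=[-0.8785]
Step 30: x=[7.5248] v=[-0.8440]
Step 31: x=[7.4443] v=[-0.8052]
Step 32: x=[7.3681] v=[-0.7624]
Step 33: x=[7.2965] v=[-0.7158]
Step 34: x=[7.2299] v=[-0.6656]
Step 35: x=[7.1687] v=[-0.6121]
Step 36: x=[7.1132] v=[-0.5555]
Step 37: x=[7.0636] v=[-0.4962]
Step 38: x=[7.0202] v=[-0.4344]
Step 39: x=[6.9832] v=[-0.3704]
Step 40: x=[6.9527] v=[-0.3046]
Step 41: x=[6.9290] v=[-0.2372]
Step 42: x=[6.9121] v=[-0.1687]
Step 43: x=[6.9022] v=[-0.0993]
Step 44: x=[6.8993] v=[-0.0294]
Step 45: x=[6.9034] v=[0.0406]
First v>=0 after going negative at step 45, time=4.5000

Answer: 4.5000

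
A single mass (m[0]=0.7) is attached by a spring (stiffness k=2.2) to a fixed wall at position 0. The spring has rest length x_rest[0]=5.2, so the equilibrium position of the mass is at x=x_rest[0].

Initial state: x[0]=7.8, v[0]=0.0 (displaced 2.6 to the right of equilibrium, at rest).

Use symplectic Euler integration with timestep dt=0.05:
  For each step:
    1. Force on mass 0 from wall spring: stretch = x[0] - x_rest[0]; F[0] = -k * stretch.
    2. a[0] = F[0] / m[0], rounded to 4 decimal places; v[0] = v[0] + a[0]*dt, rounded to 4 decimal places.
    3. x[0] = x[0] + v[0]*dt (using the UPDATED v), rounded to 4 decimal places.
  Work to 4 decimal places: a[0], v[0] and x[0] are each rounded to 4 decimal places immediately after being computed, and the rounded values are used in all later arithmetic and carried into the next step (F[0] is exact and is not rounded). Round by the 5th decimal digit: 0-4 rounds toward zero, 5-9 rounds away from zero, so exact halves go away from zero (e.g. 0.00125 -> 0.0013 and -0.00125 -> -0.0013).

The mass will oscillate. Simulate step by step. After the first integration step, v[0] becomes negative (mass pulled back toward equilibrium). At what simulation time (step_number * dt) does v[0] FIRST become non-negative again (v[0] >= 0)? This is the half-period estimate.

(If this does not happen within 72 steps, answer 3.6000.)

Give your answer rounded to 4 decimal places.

Answer: 1.8000

Derivation:
Step 0: x=[7.8000] v=[0.0000]
Step 1: x=[7.7796] v=[-0.4086]
Step 2: x=[7.7389] v=[-0.8140]
Step 3: x=[7.6783] v=[-1.2130]
Step 4: x=[7.5982] v=[-1.6024]
Step 5: x=[7.4992] v=[-1.9793]
Step 6: x=[7.3822] v=[-2.3406]
Step 7: x=[7.2480] v=[-2.6835]
Step 8: x=[7.0977] v=[-3.0053]
Step 9: x=[6.9325] v=[-3.3035]
Step 10: x=[6.7537] v=[-3.5758]
Step 11: x=[6.5627] v=[-3.8200]
Step 12: x=[6.3610] v=[-4.0341]
Step 13: x=[6.1502] v=[-4.2165]
Step 14: x=[5.9319] v=[-4.3658]
Step 15: x=[5.7079] v=[-4.4808]
Step 16: x=[5.4799] v=[-4.5606]
Step 17: x=[5.2497] v=[-4.6046]
Step 18: x=[5.0191] v=[-4.6124]
Step 19: x=[4.7899] v=[-4.5840]
Step 20: x=[4.5639] v=[-4.5196]
Step 21: x=[4.3429] v=[-4.4196]
Step 22: x=[4.1287] v=[-4.2849]
Step 23: x=[3.9229] v=[-4.1166]
Step 24: x=[3.7271] v=[-3.9159]
Step 25: x=[3.5429] v=[-3.6844]
Step 26: x=[3.3717] v=[-3.4240]
Step 27: x=[3.2149] v=[-3.1367]
Step 28: x=[3.0737] v=[-2.8248]
Step 29: x=[2.9492] v=[-2.4907]
Step 30: x=[2.8424] v=[-2.1370]
Step 31: x=[2.7541] v=[-1.7665]
Step 32: x=[2.6850] v=[-1.3821]
Step 33: x=[2.6357] v=[-0.9869]
Step 34: x=[2.6065] v=[-0.5839]
Step 35: x=[2.5977] v=[-0.1764]
Step 36: x=[2.6093] v=[0.2325]
First v>=0 after going negative at step 36, time=1.8000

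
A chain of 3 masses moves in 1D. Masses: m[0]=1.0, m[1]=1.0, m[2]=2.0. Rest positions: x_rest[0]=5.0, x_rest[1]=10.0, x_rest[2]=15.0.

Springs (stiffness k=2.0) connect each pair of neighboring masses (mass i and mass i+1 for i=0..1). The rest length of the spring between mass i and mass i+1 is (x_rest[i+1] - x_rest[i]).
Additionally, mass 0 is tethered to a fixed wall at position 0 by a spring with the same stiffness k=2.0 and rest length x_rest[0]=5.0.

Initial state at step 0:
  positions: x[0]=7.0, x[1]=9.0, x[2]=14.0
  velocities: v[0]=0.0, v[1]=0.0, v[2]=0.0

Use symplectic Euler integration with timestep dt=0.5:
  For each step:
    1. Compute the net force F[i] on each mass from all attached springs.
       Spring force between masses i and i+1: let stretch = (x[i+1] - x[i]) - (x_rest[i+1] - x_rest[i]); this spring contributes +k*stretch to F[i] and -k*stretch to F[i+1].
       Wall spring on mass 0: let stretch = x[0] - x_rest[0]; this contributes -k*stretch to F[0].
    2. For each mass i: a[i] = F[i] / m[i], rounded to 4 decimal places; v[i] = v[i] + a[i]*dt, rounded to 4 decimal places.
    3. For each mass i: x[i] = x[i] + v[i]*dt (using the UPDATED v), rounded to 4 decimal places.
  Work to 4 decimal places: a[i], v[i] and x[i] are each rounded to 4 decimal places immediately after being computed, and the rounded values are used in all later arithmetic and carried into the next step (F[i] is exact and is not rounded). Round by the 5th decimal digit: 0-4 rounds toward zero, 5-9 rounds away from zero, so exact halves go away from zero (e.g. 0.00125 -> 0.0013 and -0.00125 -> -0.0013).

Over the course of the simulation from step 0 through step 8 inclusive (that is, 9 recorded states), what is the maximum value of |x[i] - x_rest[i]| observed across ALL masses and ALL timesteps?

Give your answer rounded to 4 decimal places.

Answer: 2.5781

Derivation:
Step 0: x=[7.0000 9.0000 14.0000] v=[0.0000 0.0000 0.0000]
Step 1: x=[4.5000 10.5000 14.0000] v=[-5.0000 3.0000 0.0000]
Step 2: x=[2.7500 10.7500 14.3750] v=[-3.5000 0.5000 0.7500]
Step 3: x=[3.6250 8.8125 15.0938] v=[1.7500 -3.8750 1.4375]
Step 4: x=[5.2813 7.4219 15.4923] v=[3.3125 -2.7812 0.7969]
Step 5: x=[5.3672 8.9962 15.1232] v=[0.1718 3.1486 -0.7383]
Step 6: x=[4.5840 11.8195 14.4723] v=[-1.5664 5.6466 -1.3018]
Step 7: x=[5.1266 12.3515 14.4082] v=[1.0851 1.0639 -0.1282]
Step 8: x=[6.7183 10.2994 15.0800] v=[3.1834 -4.1043 1.3435]
Max displacement = 2.5781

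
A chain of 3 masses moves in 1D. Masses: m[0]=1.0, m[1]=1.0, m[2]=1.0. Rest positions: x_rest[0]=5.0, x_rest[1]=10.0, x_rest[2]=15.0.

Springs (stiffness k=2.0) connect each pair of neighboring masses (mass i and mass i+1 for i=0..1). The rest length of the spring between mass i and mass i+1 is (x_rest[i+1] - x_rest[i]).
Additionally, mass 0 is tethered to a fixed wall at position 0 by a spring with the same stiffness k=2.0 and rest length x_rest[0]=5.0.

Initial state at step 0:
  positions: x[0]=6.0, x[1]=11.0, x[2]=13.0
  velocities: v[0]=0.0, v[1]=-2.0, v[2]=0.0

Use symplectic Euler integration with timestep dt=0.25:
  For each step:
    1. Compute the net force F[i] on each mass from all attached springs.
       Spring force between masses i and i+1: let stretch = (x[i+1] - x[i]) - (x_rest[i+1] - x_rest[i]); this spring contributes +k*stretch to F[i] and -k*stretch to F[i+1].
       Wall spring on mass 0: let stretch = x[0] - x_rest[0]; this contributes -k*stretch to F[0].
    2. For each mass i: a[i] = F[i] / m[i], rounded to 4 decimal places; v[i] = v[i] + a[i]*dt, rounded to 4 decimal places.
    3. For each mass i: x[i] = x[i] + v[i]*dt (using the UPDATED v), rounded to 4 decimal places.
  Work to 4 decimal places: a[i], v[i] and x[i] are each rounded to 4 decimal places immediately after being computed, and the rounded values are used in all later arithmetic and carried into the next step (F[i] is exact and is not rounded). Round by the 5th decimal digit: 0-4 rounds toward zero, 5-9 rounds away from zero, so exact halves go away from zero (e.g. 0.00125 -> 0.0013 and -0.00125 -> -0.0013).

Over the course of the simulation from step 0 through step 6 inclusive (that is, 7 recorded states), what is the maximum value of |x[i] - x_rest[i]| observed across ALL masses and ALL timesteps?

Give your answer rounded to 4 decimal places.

Step 0: x=[6.0000 11.0000 13.0000] v=[0.0000 -2.0000 0.0000]
Step 1: x=[5.8750 10.1250 13.3750] v=[-0.5000 -3.5000 1.5000]
Step 2: x=[5.5469 9.1250 13.9688] v=[-1.3125 -4.0000 2.3750]
Step 3: x=[4.9727 8.2832 14.5821] v=[-2.2969 -3.3672 2.4531]
Step 4: x=[4.1907 7.8150 15.0330] v=[-3.1280 -1.8730 1.8037]
Step 5: x=[3.3379 7.7960 15.2067] v=[-3.4112 -0.0762 0.6947]
Step 6: x=[2.6251 8.1460 15.0790] v=[-2.8511 1.4001 -0.5107]
Max displacement = 2.3749

Answer: 2.3749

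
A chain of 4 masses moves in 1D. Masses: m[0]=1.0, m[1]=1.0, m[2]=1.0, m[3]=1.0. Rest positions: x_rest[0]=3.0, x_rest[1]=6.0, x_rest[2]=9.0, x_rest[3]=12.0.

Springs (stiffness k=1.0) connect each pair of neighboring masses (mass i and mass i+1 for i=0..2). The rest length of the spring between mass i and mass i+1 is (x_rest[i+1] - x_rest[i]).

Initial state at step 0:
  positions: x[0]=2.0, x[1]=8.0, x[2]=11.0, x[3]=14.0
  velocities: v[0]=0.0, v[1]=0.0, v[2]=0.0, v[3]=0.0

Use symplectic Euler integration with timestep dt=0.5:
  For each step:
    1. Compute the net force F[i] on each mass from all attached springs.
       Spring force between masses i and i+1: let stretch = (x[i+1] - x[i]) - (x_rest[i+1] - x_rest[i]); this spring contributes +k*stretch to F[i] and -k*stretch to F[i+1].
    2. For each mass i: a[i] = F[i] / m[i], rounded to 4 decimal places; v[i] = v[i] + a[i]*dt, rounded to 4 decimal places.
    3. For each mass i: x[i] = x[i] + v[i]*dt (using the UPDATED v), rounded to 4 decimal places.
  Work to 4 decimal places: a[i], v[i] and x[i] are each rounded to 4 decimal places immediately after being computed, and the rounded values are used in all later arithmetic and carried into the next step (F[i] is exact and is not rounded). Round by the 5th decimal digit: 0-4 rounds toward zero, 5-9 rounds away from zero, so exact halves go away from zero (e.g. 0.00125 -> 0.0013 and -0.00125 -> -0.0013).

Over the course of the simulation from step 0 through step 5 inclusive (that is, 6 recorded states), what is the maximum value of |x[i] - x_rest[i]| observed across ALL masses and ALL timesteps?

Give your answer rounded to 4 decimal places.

Answer: 2.3516

Derivation:
Step 0: x=[2.0000 8.0000 11.0000 14.0000] v=[0.0000 0.0000 0.0000 0.0000]
Step 1: x=[2.7500 7.2500 11.0000 14.0000] v=[1.5000 -1.5000 0.0000 0.0000]
Step 2: x=[3.8750 6.3125 10.8125 14.0000] v=[2.2500 -1.8750 -0.3750 0.0000]
Step 3: x=[4.8594 5.8906 10.2969 13.9531] v=[1.9688 -0.8438 -1.0313 -0.0938]
Step 4: x=[5.3516 6.3125 9.5937 13.7422] v=[0.9844 0.8438 -1.4064 -0.4219]
Step 5: x=[5.3340 7.3145 9.1073 13.2441] v=[-0.0352 2.0040 -0.9728 -0.9962]
Max displacement = 2.3516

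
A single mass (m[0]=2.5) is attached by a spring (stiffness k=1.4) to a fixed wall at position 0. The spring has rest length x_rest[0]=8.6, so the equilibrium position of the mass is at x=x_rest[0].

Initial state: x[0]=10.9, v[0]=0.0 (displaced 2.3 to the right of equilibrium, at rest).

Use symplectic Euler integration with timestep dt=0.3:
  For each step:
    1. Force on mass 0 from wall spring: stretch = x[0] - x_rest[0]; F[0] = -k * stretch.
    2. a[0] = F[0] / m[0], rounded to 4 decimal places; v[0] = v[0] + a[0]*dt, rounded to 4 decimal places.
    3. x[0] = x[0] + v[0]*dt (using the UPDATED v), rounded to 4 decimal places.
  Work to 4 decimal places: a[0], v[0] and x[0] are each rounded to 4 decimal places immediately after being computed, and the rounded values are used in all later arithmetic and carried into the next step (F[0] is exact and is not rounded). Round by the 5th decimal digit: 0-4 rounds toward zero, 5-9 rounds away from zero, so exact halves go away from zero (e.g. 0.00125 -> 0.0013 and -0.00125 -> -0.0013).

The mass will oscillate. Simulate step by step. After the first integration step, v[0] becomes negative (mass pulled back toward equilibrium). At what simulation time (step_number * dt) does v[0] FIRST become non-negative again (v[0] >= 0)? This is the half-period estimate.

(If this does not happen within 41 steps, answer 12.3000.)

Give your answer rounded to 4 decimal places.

Step 0: x=[10.9000] v=[0.0000]
Step 1: x=[10.7841] v=[-0.3864]
Step 2: x=[10.5581] v=[-0.7533]
Step 3: x=[10.2334] v=[-1.0823]
Step 4: x=[9.8264] v=[-1.3567]
Step 5: x=[9.3576] v=[-1.5627]
Step 6: x=[8.8506] v=[-1.6900]
Step 7: x=[8.3310] v=[-1.7321]
Step 8: x=[7.8249] v=[-1.6869]
Step 9: x=[7.3579] v=[-1.5567]
Step 10: x=[6.9535] v=[-1.3480]
Step 11: x=[6.6321] v=[-1.0714]
Step 12: x=[6.4099] v=[-0.7408]
Step 13: x=[6.2980] v=[-0.3729]
Step 14: x=[6.3021] v=[0.0138]
First v>=0 after going negative at step 14, time=4.2000

Answer: 4.2000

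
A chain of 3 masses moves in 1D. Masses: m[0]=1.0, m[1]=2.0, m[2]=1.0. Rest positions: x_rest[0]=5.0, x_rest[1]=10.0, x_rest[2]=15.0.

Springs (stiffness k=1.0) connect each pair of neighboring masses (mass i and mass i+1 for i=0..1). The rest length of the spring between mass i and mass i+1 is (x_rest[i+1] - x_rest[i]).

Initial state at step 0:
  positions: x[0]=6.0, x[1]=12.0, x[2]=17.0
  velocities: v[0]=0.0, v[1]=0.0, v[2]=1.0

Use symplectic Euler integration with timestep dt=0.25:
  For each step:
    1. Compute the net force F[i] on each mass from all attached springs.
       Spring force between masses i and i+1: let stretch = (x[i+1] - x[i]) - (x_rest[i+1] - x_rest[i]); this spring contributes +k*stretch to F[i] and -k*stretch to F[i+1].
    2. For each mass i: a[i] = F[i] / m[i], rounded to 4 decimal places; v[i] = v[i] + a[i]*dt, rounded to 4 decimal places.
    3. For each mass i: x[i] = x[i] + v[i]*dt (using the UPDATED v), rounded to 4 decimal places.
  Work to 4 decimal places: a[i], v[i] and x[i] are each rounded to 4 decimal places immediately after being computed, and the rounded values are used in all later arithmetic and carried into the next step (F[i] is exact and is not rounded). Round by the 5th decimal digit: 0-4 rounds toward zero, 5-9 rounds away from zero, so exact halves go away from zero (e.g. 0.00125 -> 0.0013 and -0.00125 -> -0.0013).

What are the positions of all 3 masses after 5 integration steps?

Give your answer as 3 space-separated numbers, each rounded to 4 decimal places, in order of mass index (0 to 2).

Step 0: x=[6.0000 12.0000 17.0000] v=[0.0000 0.0000 1.0000]
Step 1: x=[6.0625 11.9688 17.2500] v=[0.2500 -0.1250 1.0000]
Step 2: x=[6.1817 11.9180 17.4824] v=[0.4766 -0.2032 0.9297]
Step 3: x=[6.3469 11.8618 17.6796] v=[0.6607 -0.2247 0.7886]
Step 4: x=[6.5443 11.8151 17.8257] v=[0.7894 -0.1868 0.5842]
Step 5: x=[6.7586 11.7915 17.9086] v=[0.8571 -0.0943 0.3316]

Answer: 6.7586 11.7915 17.9086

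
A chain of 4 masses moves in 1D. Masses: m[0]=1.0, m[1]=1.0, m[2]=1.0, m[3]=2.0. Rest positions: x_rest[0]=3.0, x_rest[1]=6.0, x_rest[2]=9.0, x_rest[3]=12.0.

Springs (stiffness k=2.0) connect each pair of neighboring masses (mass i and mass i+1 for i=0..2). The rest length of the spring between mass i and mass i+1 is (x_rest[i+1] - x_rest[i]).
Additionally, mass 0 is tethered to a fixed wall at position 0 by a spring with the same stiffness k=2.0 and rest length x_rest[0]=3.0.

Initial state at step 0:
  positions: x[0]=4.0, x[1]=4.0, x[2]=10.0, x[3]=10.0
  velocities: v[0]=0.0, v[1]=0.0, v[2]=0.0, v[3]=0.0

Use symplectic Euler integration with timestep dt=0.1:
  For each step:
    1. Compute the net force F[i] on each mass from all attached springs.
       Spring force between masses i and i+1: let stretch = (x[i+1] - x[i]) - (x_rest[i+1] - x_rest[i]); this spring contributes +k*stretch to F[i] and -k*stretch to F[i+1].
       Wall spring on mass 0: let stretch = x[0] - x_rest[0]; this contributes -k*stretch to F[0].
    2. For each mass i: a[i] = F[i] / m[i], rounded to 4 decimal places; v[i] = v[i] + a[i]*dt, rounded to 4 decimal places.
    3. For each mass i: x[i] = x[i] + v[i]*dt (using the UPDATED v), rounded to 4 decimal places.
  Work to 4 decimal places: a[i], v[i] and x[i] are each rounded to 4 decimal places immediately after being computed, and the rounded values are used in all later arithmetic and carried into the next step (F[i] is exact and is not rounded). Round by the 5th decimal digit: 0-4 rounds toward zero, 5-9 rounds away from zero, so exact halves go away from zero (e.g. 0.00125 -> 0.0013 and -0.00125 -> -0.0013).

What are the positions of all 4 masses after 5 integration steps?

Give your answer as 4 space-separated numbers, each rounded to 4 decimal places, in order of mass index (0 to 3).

Answer: 2.9850 5.5090 8.4588 10.4001

Derivation:
Step 0: x=[4.0000 4.0000 10.0000 10.0000] v=[0.0000 0.0000 0.0000 0.0000]
Step 1: x=[3.9200 4.1200 9.8800 10.0300] v=[-0.8000 1.2000 -1.2000 0.3000]
Step 2: x=[3.7656 4.3512 9.6478 10.0885] v=[-1.5440 2.3120 -2.3220 0.5850]
Step 3: x=[3.5476 4.6766 9.3185 10.1726] v=[-2.1800 3.2542 -3.2932 0.8409]
Step 4: x=[3.2812 5.0723 8.9134 10.2782] v=[-2.6637 3.9568 -4.0508 1.0555]
Step 5: x=[2.9850 5.5090 8.4588 10.4001] v=[-2.9617 4.3668 -4.5461 1.2190]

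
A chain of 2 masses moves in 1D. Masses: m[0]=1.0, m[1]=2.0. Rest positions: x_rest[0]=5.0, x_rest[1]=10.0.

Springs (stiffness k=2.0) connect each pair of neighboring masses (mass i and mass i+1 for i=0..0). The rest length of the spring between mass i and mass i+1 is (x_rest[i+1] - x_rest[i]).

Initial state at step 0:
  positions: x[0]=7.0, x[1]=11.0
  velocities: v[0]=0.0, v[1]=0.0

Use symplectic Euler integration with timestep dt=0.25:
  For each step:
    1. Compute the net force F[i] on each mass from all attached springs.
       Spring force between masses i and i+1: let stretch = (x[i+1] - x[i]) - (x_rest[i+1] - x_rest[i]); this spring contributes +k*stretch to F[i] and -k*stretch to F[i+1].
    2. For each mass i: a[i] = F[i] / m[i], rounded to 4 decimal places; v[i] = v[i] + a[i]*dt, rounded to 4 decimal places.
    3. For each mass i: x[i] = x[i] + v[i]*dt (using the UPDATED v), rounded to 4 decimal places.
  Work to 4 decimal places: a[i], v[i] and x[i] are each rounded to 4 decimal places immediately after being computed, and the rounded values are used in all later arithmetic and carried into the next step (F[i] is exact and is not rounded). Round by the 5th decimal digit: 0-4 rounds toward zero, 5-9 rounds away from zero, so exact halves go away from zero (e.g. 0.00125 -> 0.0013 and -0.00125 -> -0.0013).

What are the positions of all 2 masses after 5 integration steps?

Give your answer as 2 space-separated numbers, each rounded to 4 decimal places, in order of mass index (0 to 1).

Step 0: x=[7.0000 11.0000] v=[0.0000 0.0000]
Step 1: x=[6.8750 11.0625] v=[-0.5000 0.2500]
Step 2: x=[6.6484 11.1758] v=[-0.9063 0.4531]
Step 3: x=[6.3628 11.3186] v=[-1.1426 0.5713]
Step 4: x=[6.0716 11.4642] v=[-1.1647 0.5824]
Step 5: x=[5.8295 11.5853] v=[-0.9684 0.4843]

Answer: 5.8295 11.5853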